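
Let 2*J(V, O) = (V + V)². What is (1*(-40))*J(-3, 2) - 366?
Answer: -1086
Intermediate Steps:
J(V, O) = 2*V² (J(V, O) = (V + V)²/2 = (2*V)²/2 = (4*V²)/2 = 2*V²)
(1*(-40))*J(-3, 2) - 366 = (1*(-40))*(2*(-3)²) - 366 = -80*9 - 366 = -40*18 - 366 = -720 - 366 = -1086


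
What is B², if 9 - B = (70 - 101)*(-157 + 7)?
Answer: 21538881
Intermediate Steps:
B = -4641 (B = 9 - (70 - 101)*(-157 + 7) = 9 - (-31)*(-150) = 9 - 1*4650 = 9 - 4650 = -4641)
B² = (-4641)² = 21538881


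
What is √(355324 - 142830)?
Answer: √212494 ≈ 460.97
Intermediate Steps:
√(355324 - 142830) = √212494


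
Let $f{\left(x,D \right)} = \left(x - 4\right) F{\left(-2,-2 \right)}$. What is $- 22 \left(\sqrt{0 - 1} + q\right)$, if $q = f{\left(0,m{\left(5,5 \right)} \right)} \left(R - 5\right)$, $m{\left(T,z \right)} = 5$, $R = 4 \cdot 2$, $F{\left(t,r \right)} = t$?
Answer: $-528 - 22 i \approx -528.0 - 22.0 i$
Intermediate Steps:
$R = 8$
$f{\left(x,D \right)} = 8 - 2 x$ ($f{\left(x,D \right)} = \left(x - 4\right) \left(-2\right) = \left(-4 + x\right) \left(-2\right) = 8 - 2 x$)
$q = 24$ ($q = \left(8 - 0\right) \left(8 - 5\right) = \left(8 + 0\right) 3 = 8 \cdot 3 = 24$)
$- 22 \left(\sqrt{0 - 1} + q\right) = - 22 \left(\sqrt{0 - 1} + 24\right) = - 22 \left(\sqrt{-1} + 24\right) = - 22 \left(i + 24\right) = - 22 \left(24 + i\right) = -528 - 22 i$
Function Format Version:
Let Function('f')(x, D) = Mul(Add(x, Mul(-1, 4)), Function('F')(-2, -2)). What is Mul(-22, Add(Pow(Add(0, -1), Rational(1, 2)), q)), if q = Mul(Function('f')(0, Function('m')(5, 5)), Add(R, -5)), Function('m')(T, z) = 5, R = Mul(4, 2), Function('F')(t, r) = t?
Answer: Add(-528, Mul(-22, I)) ≈ Add(-528.00, Mul(-22.000, I))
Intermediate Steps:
R = 8
Function('f')(x, D) = Add(8, Mul(-2, x)) (Function('f')(x, D) = Mul(Add(x, Mul(-1, 4)), -2) = Mul(Add(x, -4), -2) = Mul(Add(-4, x), -2) = Add(8, Mul(-2, x)))
q = 24 (q = Mul(Add(8, Mul(-2, 0)), Add(8, -5)) = Mul(Add(8, 0), 3) = Mul(8, 3) = 24)
Mul(-22, Add(Pow(Add(0, -1), Rational(1, 2)), q)) = Mul(-22, Add(Pow(Add(0, -1), Rational(1, 2)), 24)) = Mul(-22, Add(Pow(-1, Rational(1, 2)), 24)) = Mul(-22, Add(I, 24)) = Mul(-22, Add(24, I)) = Add(-528, Mul(-22, I))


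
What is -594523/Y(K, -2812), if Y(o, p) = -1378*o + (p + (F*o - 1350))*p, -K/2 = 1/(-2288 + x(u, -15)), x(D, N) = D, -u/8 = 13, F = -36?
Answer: -355524754/6998769239 ≈ -0.050798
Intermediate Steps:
u = -104 (u = -8*13 = -104)
K = 1/1196 (K = -2/(-2288 - 104) = -2/(-2392) = -2*(-1/2392) = 1/1196 ≈ 0.00083612)
Y(o, p) = -1378*o + p*(-1350 + p - 36*o) (Y(o, p) = -1378*o + (p + (-36*o - 1350))*p = -1378*o + (p + (-1350 - 36*o))*p = -1378*o + (-1350 + p - 36*o)*p = -1378*o + p*(-1350 + p - 36*o))
-594523/Y(K, -2812) = -594523/((-2812)² - 1378*1/1196 - 1350*(-2812) - 36*1/1196*(-2812)) = -594523/(7907344 - 53/46 + 3796200 + 25308/299) = -594523/6998769239/598 = -594523*598/6998769239 = -355524754/6998769239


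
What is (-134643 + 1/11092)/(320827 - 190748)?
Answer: -1493460155/1442836268 ≈ -1.0351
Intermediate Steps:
(-134643 + 1/11092)/(320827 - 190748) = (-134643 + 1/11092)/130079 = -1493460155/11092*1/130079 = -1493460155/1442836268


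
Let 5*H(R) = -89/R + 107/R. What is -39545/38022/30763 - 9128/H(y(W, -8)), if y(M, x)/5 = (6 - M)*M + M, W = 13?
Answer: 1156648451209655/1169670786 ≈ 9.8887e+5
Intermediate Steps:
y(M, x) = 5*M + 5*M*(6 - M) (y(M, x) = 5*((6 - M)*M + M) = 5*(M*(6 - M) + M) = 5*(M + M*(6 - M)) = 5*M + 5*M*(6 - M))
H(R) = 18/(5*R) (H(R) = (-89/R + 107/R)/5 = (18/R)/5 = 18/(5*R))
-39545/38022/30763 - 9128/H(y(W, -8)) = -39545/38022/30763 - 9128/(18/(5*((5*13*(7 - 1*13))))) = -39545*1/38022*(1/30763) - 9128/(18/(5*((5*13*(7 - 13))))) = -39545/38022*1/30763 - 9128/(18/(5*((5*13*(-6))))) = -39545/1169670786 - 9128/((18/5)/(-390)) = -39545/1169670786 - 9128/((18/5)*(-1/390)) = -39545/1169670786 - 9128/(-3/325) = -39545/1169670786 - 9128*(-325/3) = -39545/1169670786 + 2966600/3 = 1156648451209655/1169670786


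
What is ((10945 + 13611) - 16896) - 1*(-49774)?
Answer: 57434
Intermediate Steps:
((10945 + 13611) - 16896) - 1*(-49774) = (24556 - 16896) + 49774 = 7660 + 49774 = 57434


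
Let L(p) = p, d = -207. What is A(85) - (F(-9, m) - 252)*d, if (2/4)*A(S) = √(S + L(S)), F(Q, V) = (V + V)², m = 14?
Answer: 110124 + 2*√170 ≈ 1.1015e+5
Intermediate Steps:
F(Q, V) = 4*V² (F(Q, V) = (2*V)² = 4*V²)
A(S) = 2*√2*√S (A(S) = 2*√(S + S) = 2*√(2*S) = 2*(√2*√S) = 2*√2*√S)
A(85) - (F(-9, m) - 252)*d = 2*√2*√85 - (4*14² - 252)*(-207) = 2*√170 - (4*196 - 252)*(-207) = 2*√170 - (784 - 252)*(-207) = 2*√170 - 532*(-207) = 2*√170 - 1*(-110124) = 2*√170 + 110124 = 110124 + 2*√170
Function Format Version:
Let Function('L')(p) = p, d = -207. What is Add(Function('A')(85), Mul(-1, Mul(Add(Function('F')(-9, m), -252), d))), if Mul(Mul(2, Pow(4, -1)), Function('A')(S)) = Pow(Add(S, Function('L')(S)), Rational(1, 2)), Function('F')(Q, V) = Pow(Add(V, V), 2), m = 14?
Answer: Add(110124, Mul(2, Pow(170, Rational(1, 2)))) ≈ 1.1015e+5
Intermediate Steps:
Function('F')(Q, V) = Mul(4, Pow(V, 2)) (Function('F')(Q, V) = Pow(Mul(2, V), 2) = Mul(4, Pow(V, 2)))
Function('A')(S) = Mul(2, Pow(2, Rational(1, 2)), Pow(S, Rational(1, 2))) (Function('A')(S) = Mul(2, Pow(Add(S, S), Rational(1, 2))) = Mul(2, Pow(Mul(2, S), Rational(1, 2))) = Mul(2, Mul(Pow(2, Rational(1, 2)), Pow(S, Rational(1, 2)))) = Mul(2, Pow(2, Rational(1, 2)), Pow(S, Rational(1, 2))))
Add(Function('A')(85), Mul(-1, Mul(Add(Function('F')(-9, m), -252), d))) = Add(Mul(2, Pow(2, Rational(1, 2)), Pow(85, Rational(1, 2))), Mul(-1, Mul(Add(Mul(4, Pow(14, 2)), -252), -207))) = Add(Mul(2, Pow(170, Rational(1, 2))), Mul(-1, Mul(Add(Mul(4, 196), -252), -207))) = Add(Mul(2, Pow(170, Rational(1, 2))), Mul(-1, Mul(Add(784, -252), -207))) = Add(Mul(2, Pow(170, Rational(1, 2))), Mul(-1, Mul(532, -207))) = Add(Mul(2, Pow(170, Rational(1, 2))), Mul(-1, -110124)) = Add(Mul(2, Pow(170, Rational(1, 2))), 110124) = Add(110124, Mul(2, Pow(170, Rational(1, 2))))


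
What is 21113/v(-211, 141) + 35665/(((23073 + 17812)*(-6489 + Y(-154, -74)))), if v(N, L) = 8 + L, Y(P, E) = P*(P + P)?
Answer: 1009777366680/7126263677 ≈ 141.70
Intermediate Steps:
Y(P, E) = 2*P**2 (Y(P, E) = P*(2*P) = 2*P**2)
21113/v(-211, 141) + 35665/(((23073 + 17812)*(-6489 + Y(-154, -74)))) = 21113/(8 + 141) + 35665/(((23073 + 17812)*(-6489 + 2*(-154)**2))) = 21113/149 + 35665/((40885*(-6489 + 2*23716))) = 21113*(1/149) + 35665/((40885*(-6489 + 47432))) = 21113/149 + 35665/((40885*40943)) = 21113/149 + 35665/1673954555 = 21113/149 + 35665*(1/1673954555) = 21113/149 + 1019/47827273 = 1009777366680/7126263677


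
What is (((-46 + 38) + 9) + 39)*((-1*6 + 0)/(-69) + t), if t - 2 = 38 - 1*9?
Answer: 28600/23 ≈ 1243.5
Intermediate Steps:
t = 31 (t = 2 + (38 - 1*9) = 2 + (38 - 9) = 2 + 29 = 31)
(((-46 + 38) + 9) + 39)*((-1*6 + 0)/(-69) + t) = (((-46 + 38) + 9) + 39)*((-1*6 + 0)/(-69) + 31) = ((-8 + 9) + 39)*((-6 + 0)*(-1/69) + 31) = (1 + 39)*(-6*(-1/69) + 31) = 40*(2/23 + 31) = 40*(715/23) = 28600/23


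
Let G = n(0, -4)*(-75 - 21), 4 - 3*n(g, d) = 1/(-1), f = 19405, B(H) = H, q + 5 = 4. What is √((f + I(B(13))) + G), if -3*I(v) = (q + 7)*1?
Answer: √19243 ≈ 138.72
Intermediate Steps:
q = -1 (q = -5 + 4 = -1)
n(g, d) = 5/3 (n(g, d) = 4/3 - ⅓/(-1) = 4/3 - ⅓*(-1) = 4/3 + ⅓ = 5/3)
I(v) = -2 (I(v) = -(-1 + 7)/3 = -2)
G = -160 (G = 5*(-75 - 21)/3 = (5/3)*(-96) = -160)
√((f + I(B(13))) + G) = √((19405 - 2) - 160) = √(19403 - 160) = √19243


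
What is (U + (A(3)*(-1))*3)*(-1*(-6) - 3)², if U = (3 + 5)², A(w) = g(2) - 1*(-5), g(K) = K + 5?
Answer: 252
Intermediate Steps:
g(K) = 5 + K
A(w) = 12 (A(w) = (5 + 2) - 1*(-5) = 7 + 5 = 12)
U = 64 (U = 8² = 64)
(U + (A(3)*(-1))*3)*(-1*(-6) - 3)² = (64 + (12*(-1))*3)*(-1*(-6) - 3)² = (64 - 12*3)*(6 - 3)² = (64 - 36)*3² = 28*9 = 252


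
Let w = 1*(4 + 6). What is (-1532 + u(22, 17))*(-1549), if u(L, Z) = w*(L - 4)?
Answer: 2094248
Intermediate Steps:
w = 10 (w = 1*10 = 10)
u(L, Z) = -40 + 10*L (u(L, Z) = 10*(L - 4) = 10*(-4 + L) = -40 + 10*L)
(-1532 + u(22, 17))*(-1549) = (-1532 + (-40 + 10*22))*(-1549) = (-1532 + (-40 + 220))*(-1549) = (-1532 + 180)*(-1549) = -1352*(-1549) = 2094248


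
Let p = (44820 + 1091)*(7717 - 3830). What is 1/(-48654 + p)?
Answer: 1/178407403 ≈ 5.6051e-9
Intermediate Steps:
p = 178456057 (p = 45911*3887 = 178456057)
1/(-48654 + p) = 1/(-48654 + 178456057) = 1/178407403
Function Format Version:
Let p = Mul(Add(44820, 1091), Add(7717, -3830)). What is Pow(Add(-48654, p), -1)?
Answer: Rational(1, 178407403) ≈ 5.6051e-9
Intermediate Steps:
p = 178456057 (p = Mul(45911, 3887) = 178456057)
Pow(Add(-48654, p), -1) = Pow(Add(-48654, 178456057), -1) = Pow(178407403, -1) = Rational(1, 178407403)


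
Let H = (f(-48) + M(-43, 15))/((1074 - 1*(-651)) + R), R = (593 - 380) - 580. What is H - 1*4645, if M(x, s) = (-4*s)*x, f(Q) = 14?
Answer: -3152658/679 ≈ -4643.1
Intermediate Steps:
R = -367 (R = 213 - 580 = -367)
M(x, s) = -4*s*x
H = 1297/679 (H = (14 - 4*15*(-43))/((1074 - 1*(-651)) - 367) = (14 + 2580)/((1074 + 651) - 367) = 2594/(1725 - 367) = 2594/1358 = 2594*(1/1358) = 1297/679 ≈ 1.9102)
H - 1*4645 = 1297/679 - 1*4645 = 1297/679 - 4645 = -3152658/679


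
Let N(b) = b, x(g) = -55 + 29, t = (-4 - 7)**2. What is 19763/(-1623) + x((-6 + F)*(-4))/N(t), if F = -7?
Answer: -2433521/196383 ≈ -12.392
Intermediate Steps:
t = 121 (t = (-11)**2 = 121)
x(g) = -26
19763/(-1623) + x((-6 + F)*(-4))/N(t) = 19763/(-1623) - 26/121 = 19763*(-1/1623) - 26*1/121 = -19763/1623 - 26/121 = -2433521/196383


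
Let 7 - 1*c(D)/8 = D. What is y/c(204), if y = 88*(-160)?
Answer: 1760/197 ≈ 8.9340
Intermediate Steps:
c(D) = 56 - 8*D
y = -14080
y/c(204) = -14080/(56 - 8*204) = -14080/(56 - 1632) = -14080/(-1576) = -14080*(-1/1576) = 1760/197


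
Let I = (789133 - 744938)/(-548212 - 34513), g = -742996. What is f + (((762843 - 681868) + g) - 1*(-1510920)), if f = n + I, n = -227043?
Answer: 72474198681/116545 ≈ 6.2186e+5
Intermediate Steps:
I = -8839/116545 (I = 44195/(-582725) = 44195*(-1/582725) = -8839/116545 ≈ -0.075842)
f = -26460735274/116545 (f = -227043 - 8839/116545 = -26460735274/116545 ≈ -2.2704e+5)
f + (((762843 - 681868) + g) - 1*(-1510920)) = -26460735274/116545 + (((762843 - 681868) - 742996) - 1*(-1510920)) = -26460735274/116545 + ((80975 - 742996) + 1510920) = -26460735274/116545 + (-662021 + 1510920) = -26460735274/116545 + 848899 = 72474198681/116545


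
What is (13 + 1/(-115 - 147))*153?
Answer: 520965/262 ≈ 1988.4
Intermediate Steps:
(13 + 1/(-115 - 147))*153 = (13 + 1/(-262))*153 = (13 - 1/262)*153 = (3405/262)*153 = 520965/262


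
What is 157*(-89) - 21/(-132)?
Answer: -614805/44 ≈ -13973.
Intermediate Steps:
157*(-89) - 21/(-132) = -13973 - 21*(-1/132) = -13973 + 7/44 = -614805/44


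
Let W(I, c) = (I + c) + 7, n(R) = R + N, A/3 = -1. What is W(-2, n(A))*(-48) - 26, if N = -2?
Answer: -26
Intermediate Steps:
A = -3 (A = 3*(-1) = -3)
n(R) = -2 + R (n(R) = R - 2 = -2 + R)
W(I, c) = 7 + I + c
W(-2, n(A))*(-48) - 26 = (7 - 2 + (-2 - 3))*(-48) - 26 = (7 - 2 - 5)*(-48) - 26 = 0*(-48) - 26 = 0 - 26 = -26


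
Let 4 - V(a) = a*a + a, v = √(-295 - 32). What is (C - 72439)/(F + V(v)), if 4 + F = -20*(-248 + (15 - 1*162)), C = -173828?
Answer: -2026038609/67683856 - 246267*I*√327/67683856 ≈ -29.934 - 0.065795*I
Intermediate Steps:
F = 7896 (F = -4 - 20*(-248 + (15 - 1*162)) = -4 - 20*(-248 + (15 - 162)) = -4 - 20*(-248 - 147) = -4 - 20*(-395) = -4 + 7900 = 7896)
v = I*√327 (v = √(-327) = I*√327 ≈ 18.083*I)
V(a) = 4 - a - a² (V(a) = 4 - (a*a + a) = 4 - (a² + a) = 4 - (a + a²) = 4 + (-a - a²) = 4 - a - a²)
(C - 72439)/(F + V(v)) = (-173828 - 72439)/(7896 + (4 - I*√327 - (I*√327)²)) = -246267/(7896 + (4 - I*√327 - 1*(-327))) = -246267/(7896 + (4 - I*√327 + 327)) = -246267/(7896 + (331 - I*√327)) = -246267/(8227 - I*√327)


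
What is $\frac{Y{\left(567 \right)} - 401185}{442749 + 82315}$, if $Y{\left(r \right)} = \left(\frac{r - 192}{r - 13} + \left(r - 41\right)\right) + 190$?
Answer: $- \frac{221859451}{290885456} \approx -0.7627$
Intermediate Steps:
$Y{\left(r \right)} = 149 + r + \frac{-192 + r}{-13 + r}$ ($Y{\left(r \right)} = \left(\frac{-192 + r}{-13 + r} + \left(-41 + r\right)\right) + 190 = \left(-41 + r + \frac{-192 + r}{-13 + r}\right) + 190 = 149 + r + \frac{-192 + r}{-13 + r}$)
$\frac{Y{\left(567 \right)} - 401185}{442749 + 82315} = \frac{\frac{-2129 + 567^{2} + 137 \cdot 567}{-13 + 567} - 401185}{442749 + 82315} = \frac{\frac{-2129 + 321489 + 77679}{554} - 401185}{525064} = \left(\frac{1}{554} \cdot 397039 - 401185\right) \frac{1}{525064} = \left(\frac{397039}{554} - 401185\right) \frac{1}{525064} = \left(- \frac{221859451}{554}\right) \frac{1}{525064} = - \frac{221859451}{290885456}$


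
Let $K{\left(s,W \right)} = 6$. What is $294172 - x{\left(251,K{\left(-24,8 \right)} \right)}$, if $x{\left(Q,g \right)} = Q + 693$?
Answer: $293228$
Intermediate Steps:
$x{\left(Q,g \right)} = 693 + Q$
$294172 - x{\left(251,K{\left(-24,8 \right)} \right)} = 294172 - \left(693 + 251\right) = 294172 - 944 = 293228$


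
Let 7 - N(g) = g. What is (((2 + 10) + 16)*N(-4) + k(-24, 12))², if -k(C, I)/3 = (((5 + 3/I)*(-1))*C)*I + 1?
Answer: 17901361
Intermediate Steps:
N(g) = 7 - g
k(C, I) = -3 - 3*C*I*(-5 - 3/I) (k(C, I) = -3*((((5 + 3/I)*(-1))*C)*I + 1) = -3*(((-5 - 3/I)*C)*I + 1) = -3*((C*(-5 - 3/I))*I + 1) = -3*(C*I*(-5 - 3/I) + 1) = -3*(1 + C*I*(-5 - 3/I)) = -3 - 3*C*I*(-5 - 3/I))
(((2 + 10) + 16)*N(-4) + k(-24, 12))² = (((2 + 10) + 16)*(7 - 1*(-4)) + (-3 + 9*(-24) + 15*(-24)*12))² = ((12 + 16)*(7 + 4) + (-3 - 216 - 4320))² = (28*11 - 4539)² = (308 - 4539)² = (-4231)² = 17901361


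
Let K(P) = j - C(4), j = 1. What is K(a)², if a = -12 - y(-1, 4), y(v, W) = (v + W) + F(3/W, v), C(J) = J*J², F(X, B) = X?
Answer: 3969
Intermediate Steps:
C(J) = J³
y(v, W) = W + v + 3/W (y(v, W) = (v + W) + 3/W = (W + v) + 3/W = W + v + 3/W)
a = -63/4 (a = -12 - (4 - 1 + 3/4) = -12 - (4 - 1 + 3*(¼)) = -12 - (4 - 1 + ¾) = -12 - 1*15/4 = -12 - 15/4 = -63/4 ≈ -15.750)
K(P) = -63 (K(P) = 1 - 1*4³ = 1 - 1*64 = 1 - 64 = -63)
K(a)² = (-63)² = 3969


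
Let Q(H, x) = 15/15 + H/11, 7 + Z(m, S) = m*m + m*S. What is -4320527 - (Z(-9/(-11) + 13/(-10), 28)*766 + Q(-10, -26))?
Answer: -26045303727/6050 ≈ -4.3050e+6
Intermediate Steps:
Z(m, S) = -7 + m**2 + S*m (Z(m, S) = -7 + (m*m + m*S) = -7 + (m**2 + S*m) = -7 + m**2 + S*m)
Q(H, x) = 1 + H/11 (Q(H, x) = 15*(1/15) + H*(1/11) = 1 + H/11)
-4320527 - (Z(-9/(-11) + 13/(-10), 28)*766 + Q(-10, -26)) = -4320527 - ((-7 + (-9/(-11) + 13/(-10))**2 + 28*(-9/(-11) + 13/(-10)))*766 + (1 + (1/11)*(-10))) = -4320527 - ((-7 + (-9*(-1/11) + 13*(-1/10))**2 + 28*(-9*(-1/11) + 13*(-1/10)))*766 + (1 - 10/11)) = -4320527 - ((-7 + (9/11 - 13/10)**2 + 28*(9/11 - 13/10))*766 + 1/11) = -4320527 - ((-7 + (-53/110)**2 + 28*(-53/110))*766 + 1/11) = -4320527 - ((-7 + 2809/12100 - 742/55)*766 + 1/11) = -4320527 - (-245131/12100*766 + 1/11) = -4320527 - (-93885173/6050 + 1/11) = -4320527 - 1*(-93884623/6050) = -4320527 + 93884623/6050 = -26045303727/6050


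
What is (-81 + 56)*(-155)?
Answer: 3875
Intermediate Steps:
(-81 + 56)*(-155) = -25*(-155) = 3875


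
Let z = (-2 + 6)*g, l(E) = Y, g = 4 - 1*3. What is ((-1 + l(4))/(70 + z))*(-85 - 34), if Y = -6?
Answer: 833/74 ≈ 11.257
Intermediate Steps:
g = 1 (g = 4 - 3 = 1)
l(E) = -6
z = 4 (z = (-2 + 6)*1 = 4*1 = 4)
((-1 + l(4))/(70 + z))*(-85 - 34) = ((-1 - 6)/(70 + 4))*(-85 - 34) = -7/74*(-119) = 833/74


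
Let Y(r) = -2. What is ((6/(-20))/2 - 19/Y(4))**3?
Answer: 6539203/8000 ≈ 817.40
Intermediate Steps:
((6/(-20))/2 - 19/Y(4))**3 = ((6/(-20))/2 - 19/(-2))**3 = ((6*(-1/20))*(1/2) - 19*(-1/2))**3 = (-3/10*1/2 + 19/2)**3 = (-3/20 + 19/2)**3 = (187/20)**3 = 6539203/8000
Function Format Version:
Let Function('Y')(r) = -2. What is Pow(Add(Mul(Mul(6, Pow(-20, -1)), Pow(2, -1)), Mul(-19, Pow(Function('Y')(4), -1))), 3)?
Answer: Rational(6539203, 8000) ≈ 817.40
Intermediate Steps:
Pow(Add(Mul(Mul(6, Pow(-20, -1)), Pow(2, -1)), Mul(-19, Pow(Function('Y')(4), -1))), 3) = Pow(Add(Mul(Mul(6, Pow(-20, -1)), Pow(2, -1)), Mul(-19, Pow(-2, -1))), 3) = Pow(Add(Mul(Mul(6, Rational(-1, 20)), Rational(1, 2)), Mul(-19, Rational(-1, 2))), 3) = Pow(Add(Mul(Rational(-3, 10), Rational(1, 2)), Rational(19, 2)), 3) = Pow(Add(Rational(-3, 20), Rational(19, 2)), 3) = Pow(Rational(187, 20), 3) = Rational(6539203, 8000)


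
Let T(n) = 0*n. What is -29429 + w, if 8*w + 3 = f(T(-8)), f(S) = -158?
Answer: -235593/8 ≈ -29449.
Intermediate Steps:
T(n) = 0
w = -161/8 (w = -3/8 + (⅛)*(-158) = -3/8 - 79/4 = -161/8 ≈ -20.125)
-29429 + w = -29429 - 161/8 = -235593/8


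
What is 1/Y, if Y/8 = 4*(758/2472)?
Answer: 309/3032 ≈ 0.10191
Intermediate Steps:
Y = 3032/309 (Y = 8*(4*(758/2472)) = 8*(4*(758*(1/2472))) = 8*(4*(379/1236)) = 8*(379/309) = 3032/309 ≈ 9.8123)
1/Y = 1/(3032/309) = 309/3032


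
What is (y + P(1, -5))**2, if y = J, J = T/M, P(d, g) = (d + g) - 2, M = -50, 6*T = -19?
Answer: 3171961/90000 ≈ 35.244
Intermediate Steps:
T = -19/6 (T = (1/6)*(-19) = -19/6 ≈ -3.1667)
P(d, g) = -2 + d + g
J = 19/300 (J = -19/6/(-50) = -19/6*(-1/50) = 19/300 ≈ 0.063333)
y = 19/300 ≈ 0.063333
(y + P(1, -5))**2 = (19/300 + (-2 + 1 - 5))**2 = (19/300 - 6)**2 = (-1781/300)**2 = 3171961/90000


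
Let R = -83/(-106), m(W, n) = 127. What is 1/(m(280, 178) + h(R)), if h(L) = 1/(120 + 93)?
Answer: 213/27052 ≈ 0.0078737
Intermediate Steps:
R = 83/106 (R = -83*(-1/106) = 83/106 ≈ 0.78302)
h(L) = 1/213
1/(m(280, 178) + h(R)) = 1/(127 + 1/213) = 1/(27052/213) = 213/27052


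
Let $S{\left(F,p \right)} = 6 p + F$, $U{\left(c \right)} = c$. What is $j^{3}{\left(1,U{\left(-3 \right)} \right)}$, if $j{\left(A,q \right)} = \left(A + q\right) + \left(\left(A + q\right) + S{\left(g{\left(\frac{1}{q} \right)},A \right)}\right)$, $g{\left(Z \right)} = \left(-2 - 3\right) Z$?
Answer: $\frac{1331}{27} \approx 49.296$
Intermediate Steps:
$g{\left(Z \right)} = - 5 Z$
$S{\left(F,p \right)} = F + 6 p$
$j{\left(A,q \right)} = - \frac{5}{q} + 2 q + 8 A$ ($j{\left(A,q \right)} = \left(A + q\right) + \left(\left(A + q\right) + \left(- \frac{5}{q} + 6 A\right)\right) = \left(A + q\right) + \left(q - \frac{5}{q} + 7 A\right) = - \frac{5}{q} + 2 q + 8 A$)
$j^{3}{\left(1,U{\left(-3 \right)} \right)} = \left(- \frac{5}{-3} + 2 \left(-3\right) + 8 \cdot 1\right)^{3} = \left(\left(-5\right) \left(- \frac{1}{3}\right) - 6 + 8\right)^{3} = \left(\frac{5}{3} - 6 + 8\right)^{3} = \left(\frac{11}{3}\right)^{3} = \frac{1331}{27}$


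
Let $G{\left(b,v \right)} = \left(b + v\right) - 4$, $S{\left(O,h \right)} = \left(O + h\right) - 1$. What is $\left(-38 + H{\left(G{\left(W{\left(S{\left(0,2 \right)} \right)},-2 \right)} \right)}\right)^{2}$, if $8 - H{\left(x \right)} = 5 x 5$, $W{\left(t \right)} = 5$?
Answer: $25$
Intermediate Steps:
$S{\left(O,h \right)} = -1 + O + h$
$G{\left(b,v \right)} = -4 + b + v$
$H{\left(x \right)} = 8 - 25 x$ ($H{\left(x \right)} = 8 - 5 x 5 = 8 - 25 x$)
$\left(-38 + H{\left(G{\left(W{\left(S{\left(0,2 \right)} \right)},-2 \right)} \right)}\right)^{2} = \left(-38 - \left(-8 + 25 \left(-4 + 5 - 2\right)\right)\right)^{2} = \left(-38 + \left(8 - -25\right)\right)^{2} = \left(-38 + \left(8 + 25\right)\right)^{2} = \left(-38 + 33\right)^{2} = \left(-5\right)^{2} = 25$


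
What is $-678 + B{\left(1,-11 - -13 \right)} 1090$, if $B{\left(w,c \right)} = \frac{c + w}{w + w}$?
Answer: $957$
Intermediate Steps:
$B{\left(w,c \right)} = \frac{c + w}{2 w}$
$-678 + B{\left(1,-11 - -13 \right)} 1090 = -678 + \frac{\left(-11 - -13\right) + 1}{2 \cdot 1} \cdot 1090 = -678 + \frac{1}{2} \cdot 1 \left(\left(-11 + 13\right) + 1\right) 1090 = -678 + \frac{1}{2} \cdot 1 \left(2 + 1\right) 1090 = -678 + \frac{1}{2} \cdot 1 \cdot 3 \cdot 1090 = -678 + \frac{3}{2} \cdot 1090 = -678 + 1635 = 957$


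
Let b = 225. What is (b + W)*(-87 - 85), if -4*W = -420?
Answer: -56760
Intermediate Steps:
W = 105 (W = -¼*(-420) = 105)
(b + W)*(-87 - 85) = (225 + 105)*(-87 - 85) = 330*(-172) = -56760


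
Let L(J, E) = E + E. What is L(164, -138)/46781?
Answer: -276/46781 ≈ -0.0058998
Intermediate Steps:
L(J, E) = 2*E
L(164, -138)/46781 = (2*(-138))/46781 = -276*1/46781 = -276/46781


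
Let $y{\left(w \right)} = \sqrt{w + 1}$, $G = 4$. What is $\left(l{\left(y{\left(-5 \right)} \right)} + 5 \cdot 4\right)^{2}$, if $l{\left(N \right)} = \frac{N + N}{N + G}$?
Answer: $\frac{10388}{25} + \frac{816 i}{25} \approx 415.52 + 32.64 i$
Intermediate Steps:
$y{\left(w \right)} = \sqrt{1 + w}$
$l{\left(N \right)} = \frac{2 N}{4 + N}$ ($l{\left(N \right)} = \frac{N + N}{N + 4} = \frac{2 N}{4 + N}$)
$\left(l{\left(y{\left(-5 \right)} \right)} + 5 \cdot 4\right)^{2} = \left(\frac{2 \sqrt{1 - 5}}{4 + \sqrt{1 - 5}} + 5 \cdot 4\right)^{2} = \left(\frac{2 \sqrt{-4}}{4 + \sqrt{-4}} + 20\right)^{2} = \left(\frac{2 \cdot 2 i}{4 + 2 i} + 20\right)^{2} = \left(2 \cdot 2 i \frac{4 - 2 i}{20} + 20\right)^{2} = \left(\frac{i \left(4 - 2 i\right)}{5} + 20\right)^{2} = \left(20 + \frac{i \left(4 - 2 i\right)}{5}\right)^{2}$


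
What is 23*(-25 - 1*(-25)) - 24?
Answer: -24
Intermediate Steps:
23*(-25 - 1*(-25)) - 24 = 23*(-25 + 25) - 24 = 23*0 - 24 = 0 - 24 = -24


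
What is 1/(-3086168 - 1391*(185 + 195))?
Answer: -1/3614748 ≈ -2.7664e-7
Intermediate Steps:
1/(-3086168 - 1391*(185 + 195)) = 1/(-3086168 - 1391*380) = 1/(-3086168 - 528580) = 1/(-3614748) = -1/3614748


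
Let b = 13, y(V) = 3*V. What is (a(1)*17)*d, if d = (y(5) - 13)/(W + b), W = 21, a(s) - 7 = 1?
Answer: 8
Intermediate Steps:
a(s) = 8 (a(s) = 7 + 1 = 8)
d = 1/17 (d = (3*5 - 13)/(21 + 13) = (15 - 13)/34 = 2*(1/34) = 1/17 ≈ 0.058824)
(a(1)*17)*d = (8*17)*(1/17) = 136*(1/17) = 8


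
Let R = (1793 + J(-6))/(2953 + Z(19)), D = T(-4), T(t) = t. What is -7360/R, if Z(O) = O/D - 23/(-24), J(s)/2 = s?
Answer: -65118520/5343 ≈ -12188.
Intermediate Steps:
D = -4
J(s) = 2*s
Z(O) = 23/24 - O/4 (Z(O) = O/(-4) - 23/(-24) = O*(-¼) - 23*(-1/24) = -O/4 + 23/24 = 23/24 - O/4)
R = 42744/70781 (R = (1793 + 2*(-6))/(2953 + (23/24 - ¼*19)) = (1793 - 12)/(2953 + (23/24 - 19/4)) = 1781/(2953 - 91/24) = 1781/(70781/24) = 1781*(24/70781) = 42744/70781 ≈ 0.60389)
-7360/R = -7360/42744/70781 = -7360*70781/42744 = -65118520/5343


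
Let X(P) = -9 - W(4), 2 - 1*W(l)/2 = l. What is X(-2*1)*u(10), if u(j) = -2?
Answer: 10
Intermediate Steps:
W(l) = 4 - 2*l
X(P) = -5 (X(P) = -9 - (4 - 2*4) = -9 - (4 - 8) = -9 - 1*(-4) = -9 + 4 = -5)
X(-2*1)*u(10) = -5*(-2) = 10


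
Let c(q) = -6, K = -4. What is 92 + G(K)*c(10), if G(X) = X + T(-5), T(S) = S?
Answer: 146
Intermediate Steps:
G(X) = -5 + X (G(X) = X - 5 = -5 + X)
92 + G(K)*c(10) = 92 + (-5 - 4)*(-6) = 92 - 9*(-6) = 92 + 54 = 146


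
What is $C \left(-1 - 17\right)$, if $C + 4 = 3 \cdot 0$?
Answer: $72$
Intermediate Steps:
$C = -4$ ($C = -4 + 3 \cdot 0 = -4 + 0 = -4$)
$C \left(-1 - 17\right) = - 4 \left(-1 - 17\right) = \left(-4\right) \left(-18\right) = 72$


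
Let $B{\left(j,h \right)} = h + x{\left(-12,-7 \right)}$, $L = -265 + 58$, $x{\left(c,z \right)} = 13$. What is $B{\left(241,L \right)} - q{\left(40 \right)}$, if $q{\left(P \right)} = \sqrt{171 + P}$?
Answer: $-194 - \sqrt{211} \approx -208.53$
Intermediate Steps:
$L = -207$
$B{\left(j,h \right)} = 13 + h$ ($B{\left(j,h \right)} = h + 13 = 13 + h$)
$B{\left(241,L \right)} - q{\left(40 \right)} = \left(13 - 207\right) - \sqrt{171 + 40} = -194 - \sqrt{211}$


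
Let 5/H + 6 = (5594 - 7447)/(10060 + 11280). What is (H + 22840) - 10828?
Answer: 1560168016/129893 ≈ 12011.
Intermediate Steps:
H = -106700/129893 (H = 5/(-6 + (5594 - 7447)/(10060 + 11280)) = 5/(-6 - 1853/21340) = 5/(-129893/21340) = 5*(-21340/129893) = -106700/129893 ≈ -0.82145)
(H + 22840) - 10828 = (-106700/129893 + 22840) - 10828 = 2966649420/129893 - 10828 = 1560168016/129893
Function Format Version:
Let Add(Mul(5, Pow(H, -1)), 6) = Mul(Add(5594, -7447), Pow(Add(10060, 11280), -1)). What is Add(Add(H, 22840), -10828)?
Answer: Rational(1560168016, 129893) ≈ 12011.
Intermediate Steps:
H = Rational(-106700, 129893) (H = Mul(5, Pow(Add(-6, Mul(Add(5594, -7447), Pow(Add(10060, 11280), -1))), -1)) = Mul(5, Pow(Add(-6, Mul(-1853, Pow(21340, -1))), -1)) = Mul(5, Pow(Add(-6, Mul(-1853, Rational(1, 21340))), -1)) = Mul(5, Pow(Add(-6, Rational(-1853, 21340)), -1)) = Mul(5, Pow(Rational(-129893, 21340), -1)) = Mul(5, Rational(-21340, 129893)) = Rational(-106700, 129893) ≈ -0.82145)
Add(Add(H, 22840), -10828) = Add(Add(Rational(-106700, 129893), 22840), -10828) = Add(Rational(2966649420, 129893), -10828) = Rational(1560168016, 129893)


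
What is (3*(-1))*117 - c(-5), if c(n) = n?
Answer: -346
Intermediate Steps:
(3*(-1))*117 - c(-5) = (3*(-1))*117 - 1*(-5) = -3*117 + 5 = -351 + 5 = -346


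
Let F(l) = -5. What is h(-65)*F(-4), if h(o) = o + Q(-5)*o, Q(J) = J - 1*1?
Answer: -1625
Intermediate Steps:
Q(J) = -1 + J (Q(J) = J - 1 = -1 + J)
h(o) = -5*o (h(o) = o + (-1 - 5)*o = o - 6*o = -5*o)
h(-65)*F(-4) = -5*(-65)*(-5) = 325*(-5) = -1625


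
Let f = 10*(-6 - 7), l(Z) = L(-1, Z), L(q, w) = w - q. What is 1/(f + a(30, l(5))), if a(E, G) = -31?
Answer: -1/161 ≈ -0.0062112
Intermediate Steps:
l(Z) = 1 + Z (l(Z) = Z - 1*(-1) = Z + 1 = 1 + Z)
f = -130 (f = 10*(-13) = -130)
1/(f + a(30, l(5))) = 1/(-130 - 31) = 1/(-161) = -1/161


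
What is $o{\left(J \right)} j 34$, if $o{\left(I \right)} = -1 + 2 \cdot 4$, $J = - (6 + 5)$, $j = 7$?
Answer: $1666$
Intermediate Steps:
$J = -11$ ($J = \left(-1\right) 11 = -11$)
$o{\left(I \right)} = 7$ ($o{\left(I \right)} = -1 + 8 = 7$)
$o{\left(J \right)} j 34 = 7 \cdot 7 \cdot 34 = 49 \cdot 34 = 1666$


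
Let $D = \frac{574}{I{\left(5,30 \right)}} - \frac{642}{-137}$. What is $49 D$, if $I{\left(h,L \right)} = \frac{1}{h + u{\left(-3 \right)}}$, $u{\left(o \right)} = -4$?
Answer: $\frac{3884720}{137} \approx 28356.0$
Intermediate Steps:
$I{\left(h,L \right)} = \frac{1}{-4 + h}$ ($I{\left(h,L \right)} = \frac{1}{h - 4} = \frac{1}{-4 + h}$)
$D = \frac{79280}{137}$ ($D = \frac{574}{\frac{1}{-4 + 5}} - \frac{642}{-137} = \frac{574}{1^{-1}} - - \frac{642}{137} = \frac{574}{1} + \frac{642}{137} = 574 \cdot 1 + \frac{642}{137} = 574 + \frac{642}{137} = \frac{79280}{137} \approx 578.69$)
$49 D = 49 \cdot \frac{79280}{137} = \frac{3884720}{137}$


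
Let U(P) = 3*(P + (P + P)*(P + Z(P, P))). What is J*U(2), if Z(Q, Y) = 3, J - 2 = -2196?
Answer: -144804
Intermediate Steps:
J = -2194 (J = 2 - 2196 = -2194)
U(P) = 3*P + 6*P*(3 + P) (U(P) = 3*(P + (P + P)*(P + 3)) = 3*(P + (2*P)*(3 + P)) = 3*(P + 2*P*(3 + P)) = 3*P + 6*P*(3 + P))
J*U(2) = -6582*2*(7 + 2*2) = -6582*2*(7 + 4) = -6582*2*11 = -2194*66 = -144804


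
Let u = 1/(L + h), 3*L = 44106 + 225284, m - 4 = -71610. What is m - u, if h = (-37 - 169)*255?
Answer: -8005550803/111800 ≈ -71606.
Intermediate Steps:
m = -71606 (m = 4 - 71610 = -71606)
h = -52530 (h = -206*255 = -52530)
L = 269390/3 (L = (44106 + 225284)/3 = (⅓)*269390 = 269390/3 ≈ 89797.)
u = 3/111800 (u = 1/(269390/3 - 52530) = 1/(111800/3) = 3/111800 ≈ 2.6834e-5)
m - u = -71606 - 1*3/111800 = -71606 - 3/111800 = -8005550803/111800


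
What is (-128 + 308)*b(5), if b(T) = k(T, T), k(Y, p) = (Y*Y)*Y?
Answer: 22500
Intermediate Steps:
k(Y, p) = Y³ (k(Y, p) = Y²*Y = Y³)
b(T) = T³
(-128 + 308)*b(5) = (-128 + 308)*5³ = 180*125 = 22500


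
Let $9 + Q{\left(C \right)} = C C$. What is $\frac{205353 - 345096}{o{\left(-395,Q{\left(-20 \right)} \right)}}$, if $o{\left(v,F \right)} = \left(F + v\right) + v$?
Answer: $\frac{46581}{133} \approx 350.23$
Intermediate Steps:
$Q{\left(C \right)} = -9 + C^{2}$ ($Q{\left(C \right)} = -9 + C C = -9 + C^{2}$)
$o{\left(v,F \right)} = F + 2 v$
$\frac{205353 - 345096}{o{\left(-395,Q{\left(-20 \right)} \right)}} = \frac{205353 - 345096}{\left(-9 + \left(-20\right)^{2}\right) + 2 \left(-395\right)} = - \frac{139743}{\left(-9 + 400\right) - 790} = - \frac{139743}{391 - 790} = - \frac{139743}{-399} = \left(-139743\right) \left(- \frac{1}{399}\right) = \frac{46581}{133}$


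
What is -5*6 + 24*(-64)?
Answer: -1566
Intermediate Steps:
-5*6 + 24*(-64) = -30 - 1536 = -1566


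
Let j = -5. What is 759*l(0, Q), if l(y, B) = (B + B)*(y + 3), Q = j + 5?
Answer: 0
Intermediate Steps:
Q = 0 (Q = -5 + 5 = 0)
l(y, B) = 2*B*(3 + y) (l(y, B) = (2*B)*(3 + y) = 2*B*(3 + y))
759*l(0, Q) = 759*(2*0*(3 + 0)) = 759*(2*0*3) = 759*0 = 0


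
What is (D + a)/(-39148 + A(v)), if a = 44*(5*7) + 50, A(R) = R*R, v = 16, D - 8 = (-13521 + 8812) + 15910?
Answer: -12799/38892 ≈ -0.32909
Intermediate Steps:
D = 11209 (D = 8 + ((-13521 + 8812) + 15910) = 8 + (-4709 + 15910) = 8 + 11201 = 11209)
A(R) = R**2
a = 1590 (a = 44*35 + 50 = 1540 + 50 = 1590)
(D + a)/(-39148 + A(v)) = (11209 + 1590)/(-39148 + 16**2) = 12799/(-39148 + 256) = 12799/(-38892) = 12799*(-1/38892) = -12799/38892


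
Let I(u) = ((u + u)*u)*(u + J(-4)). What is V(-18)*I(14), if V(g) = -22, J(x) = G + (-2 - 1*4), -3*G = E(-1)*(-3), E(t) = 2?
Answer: -86240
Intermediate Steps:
G = 2 (G = -2*(-3)/3 = -⅓*(-6) = 2)
J(x) = -4 (J(x) = 2 + (-2 - 1*4) = 2 + (-2 - 4) = 2 - 6 = -4)
I(u) = 2*u²*(-4 + u) (I(u) = ((u + u)*u)*(u - 4) = ((2*u)*u)*(-4 + u) = (2*u²)*(-4 + u) = 2*u²*(-4 + u))
V(-18)*I(14) = -44*14²*(-4 + 14) = -44*196*10 = -22*3920 = -86240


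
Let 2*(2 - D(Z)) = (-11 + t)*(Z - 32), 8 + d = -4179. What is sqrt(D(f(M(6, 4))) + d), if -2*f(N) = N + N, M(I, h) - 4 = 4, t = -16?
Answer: 15*I*sqrt(21) ≈ 68.739*I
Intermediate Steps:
M(I, h) = 8 (M(I, h) = 4 + 4 = 8)
f(N) = -N (f(N) = -(N + N)/2 = -N)
d = -4187 (d = -8 - 4179 = -4187)
D(Z) = -430 + 27*Z/2 (D(Z) = 2 - (-11 - 16)*(Z - 32)/2 = 2 - (-27)*(-32 + Z)/2 = 2 - (864 - 27*Z)/2 = 2 + (-432 + 27*Z/2) = -430 + 27*Z/2)
sqrt(D(f(M(6, 4))) + d) = sqrt((-430 + 27*(-1*8)/2) - 4187) = sqrt((-430 + (27/2)*(-8)) - 4187) = sqrt((-430 - 108) - 4187) = sqrt(-538 - 4187) = sqrt(-4725) = 15*I*sqrt(21)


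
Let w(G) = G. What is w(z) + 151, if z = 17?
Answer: 168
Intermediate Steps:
w(z) + 151 = 17 + 151 = 168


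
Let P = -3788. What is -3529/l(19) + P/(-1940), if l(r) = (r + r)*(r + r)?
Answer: -344097/700340 ≈ -0.49133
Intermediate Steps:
l(r) = 4*r² (l(r) = (2*r)*(2*r) = 4*r²)
-3529/l(19) + P/(-1940) = -3529/(4*19²) - 3788/(-1940) = -3529/(4*361) - 3788*(-1/1940) = -3529/1444 + 947/485 = -344097/700340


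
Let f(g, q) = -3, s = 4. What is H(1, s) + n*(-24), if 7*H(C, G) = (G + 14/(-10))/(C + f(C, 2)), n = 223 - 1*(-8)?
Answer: -388093/70 ≈ -5544.2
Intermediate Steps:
n = 231 (n = 223 + 8 = 231)
H(C, G) = (-7/5 + G)/(7*(-3 + C)) (H(C, G) = ((G + 14/(-10))/(C - 3))/7 = ((G + 14*(-1/10))/(-3 + C))/7 = ((G - 7/5)/(-3 + C))/7 = ((-7/5 + G)/(-3 + C))/7 = (-7/5 + G)/(7*(-3 + C)))
H(1, s) + n*(-24) = (-7 + 5*4)/(35*(-3 + 1)) + 231*(-24) = (1/35)*(-7 + 20)/(-2) - 5544 = (1/35)*(-1/2)*13 - 5544 = -13/70 - 5544 = -388093/70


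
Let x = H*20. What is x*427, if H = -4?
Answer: -34160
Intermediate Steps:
x = -80 (x = -4*20 = -80)
x*427 = -80*427 = -34160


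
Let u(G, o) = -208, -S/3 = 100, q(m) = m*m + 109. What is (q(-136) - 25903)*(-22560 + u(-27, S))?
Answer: 166160864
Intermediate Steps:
q(m) = 109 + m² (q(m) = m² + 109 = 109 + m²)
S = -300 (S = -3*100 = -300)
(q(-136) - 25903)*(-22560 + u(-27, S)) = ((109 + (-136)²) - 25903)*(-22560 - 208) = ((109 + 18496) - 25903)*(-22768) = (18605 - 25903)*(-22768) = -7298*(-22768) = 166160864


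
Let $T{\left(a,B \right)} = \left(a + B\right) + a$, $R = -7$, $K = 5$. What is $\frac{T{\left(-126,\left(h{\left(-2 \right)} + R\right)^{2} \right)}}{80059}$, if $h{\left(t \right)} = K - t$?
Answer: $- \frac{36}{11437} \approx -0.0031477$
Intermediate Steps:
$h{\left(t \right)} = 5 - t$
$T{\left(a,B \right)} = B + 2 a$ ($T{\left(a,B \right)} = \left(B + a\right) + a = B + 2 a$)
$\frac{T{\left(-126,\left(h{\left(-2 \right)} + R\right)^{2} \right)}}{80059} = \frac{\left(\left(5 - -2\right) - 7\right)^{2} + 2 \left(-126\right)}{80059} = \left(\left(\left(5 + 2\right) - 7\right)^{2} - 252\right) \frac{1}{80059} = \left(\left(7 - 7\right)^{2} - 252\right) \frac{1}{80059} = \left(0^{2} - 252\right) \frac{1}{80059} = \left(0 - 252\right) \frac{1}{80059} = \left(-252\right) \frac{1}{80059} = - \frac{36}{11437}$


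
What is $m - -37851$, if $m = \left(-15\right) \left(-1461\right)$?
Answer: $59766$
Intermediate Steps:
$m = 21915$
$m - -37851 = 21915 - -37851 = 21915 + 37851 = 59766$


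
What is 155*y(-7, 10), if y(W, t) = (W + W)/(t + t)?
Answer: -217/2 ≈ -108.50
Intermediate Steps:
y(W, t) = W/t (y(W, t) = (2*W)/((2*t)) = (2*W)*(1/(2*t)) = W/t)
155*y(-7, 10) = 155*(-7/10) = -217/2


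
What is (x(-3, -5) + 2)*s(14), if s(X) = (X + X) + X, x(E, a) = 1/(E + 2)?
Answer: 42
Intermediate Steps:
x(E, a) = 1/(2 + E)
s(X) = 3*X (s(X) = 2*X + X = 3*X)
(x(-3, -5) + 2)*s(14) = (1/(2 - 3) + 2)*(3*14) = (1/(-1) + 2)*42 = (-1 + 2)*42 = 1*42 = 42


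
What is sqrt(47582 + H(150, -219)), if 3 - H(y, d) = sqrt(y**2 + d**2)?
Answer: sqrt(47585 - 3*sqrt(7829)) ≈ 217.53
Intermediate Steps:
H(y, d) = 3 - sqrt(d**2 + y**2) (H(y, d) = 3 - sqrt(y**2 + d**2) = 3 - sqrt(d**2 + y**2))
sqrt(47582 + H(150, -219)) = sqrt(47582 + (3 - sqrt((-219)**2 + 150**2))) = sqrt(47582 + (3 - sqrt(47961 + 22500))) = sqrt(47582 + (3 - sqrt(70461))) = sqrt(47582 + (3 - 3*sqrt(7829))) = sqrt(47585 - 3*sqrt(7829))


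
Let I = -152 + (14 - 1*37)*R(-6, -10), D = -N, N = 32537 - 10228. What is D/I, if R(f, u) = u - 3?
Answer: -3187/21 ≈ -151.76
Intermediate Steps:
R(f, u) = -3 + u
N = 22309
D = -22309 (D = -1*22309 = -22309)
I = 147 (I = -152 + (14 - 1*37)*(-3 - 10) = -152 + (14 - 37)*(-13) = -152 - 23*(-13) = -152 + 299 = 147)
D/I = -22309/147 = -22309*1/147 = -3187/21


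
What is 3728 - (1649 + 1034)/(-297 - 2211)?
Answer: 9352507/2508 ≈ 3729.1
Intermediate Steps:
3728 - (1649 + 1034)/(-297 - 2211) = 3728 - 2683/(-2508) = 3728 - 2683*(-1)/2508 = 3728 - 1*(-2683/2508) = 3728 + 2683/2508 = 9352507/2508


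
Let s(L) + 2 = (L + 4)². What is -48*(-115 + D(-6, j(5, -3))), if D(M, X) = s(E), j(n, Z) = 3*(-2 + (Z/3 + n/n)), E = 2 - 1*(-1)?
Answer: 3264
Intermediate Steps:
E = 3 (E = 2 + 1 = 3)
s(L) = -2 + (4 + L)² (s(L) = -2 + (L + 4)² = -2 + (4 + L)²)
j(n, Z) = -3 + Z (j(n, Z) = 3*(-2 + (Z*(⅓) + 1)) = 3*(-2 + (Z/3 + 1)) = 3*(-2 + (1 + Z/3)) = 3*(-1 + Z/3) = -3 + Z)
D(M, X) = 47 (D(M, X) = -2 + (4 + 3)² = -2 + 7² = -2 + 49 = 47)
-48*(-115 + D(-6, j(5, -3))) = -48*(-115 + 47) = -48*(-68) = 3264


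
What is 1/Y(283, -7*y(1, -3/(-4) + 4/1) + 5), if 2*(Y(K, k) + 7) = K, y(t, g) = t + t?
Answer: 2/269 ≈ 0.0074349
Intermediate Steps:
y(t, g) = 2*t
Y(K, k) = -7 + K/2
1/Y(283, -7*y(1, -3/(-4) + 4/1) + 5) = 1/(-7 + (½)*283) = 1/(-7 + 283/2) = 1/(269/2) = 2/269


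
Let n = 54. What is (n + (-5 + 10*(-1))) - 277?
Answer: -238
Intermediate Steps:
(n + (-5 + 10*(-1))) - 277 = (54 + (-5 + 10*(-1))) - 277 = (54 + (-5 - 10)) - 277 = (54 - 15) - 277 = 39 - 277 = -238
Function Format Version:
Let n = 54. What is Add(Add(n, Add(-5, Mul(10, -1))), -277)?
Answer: -238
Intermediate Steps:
Add(Add(n, Add(-5, Mul(10, -1))), -277) = Add(Add(54, Add(-5, Mul(10, -1))), -277) = Add(Add(54, Add(-5, -10)), -277) = Add(Add(54, -15), -277) = Add(39, -277) = -238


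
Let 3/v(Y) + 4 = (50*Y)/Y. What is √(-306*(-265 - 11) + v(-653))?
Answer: √178709034/46 ≈ 290.61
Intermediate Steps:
v(Y) = 3/46 (v(Y) = 3/(-4 + (50*Y)/Y) = 3/(-4 + 50) = 3/46)
√(-306*(-265 - 11) + v(-653)) = √(-306*(-265 - 11) + 3/46) = √(-306*(-276) + 3/46) = √(84456 + 3/46) = √(3884979/46) = √178709034/46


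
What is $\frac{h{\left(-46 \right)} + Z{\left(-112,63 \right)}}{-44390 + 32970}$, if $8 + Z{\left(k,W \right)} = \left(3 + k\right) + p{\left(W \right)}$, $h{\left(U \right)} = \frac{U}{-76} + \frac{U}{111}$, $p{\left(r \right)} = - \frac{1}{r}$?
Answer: $\frac{10348127}{1011560760} \approx 0.01023$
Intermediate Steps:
$h{\left(U \right)} = - \frac{35 U}{8436}$ ($h{\left(U \right)} = U \left(- \frac{1}{76}\right) + U \frac{1}{111} = - \frac{U}{76} + \frac{U}{111} = - \frac{35 U}{8436}$)
$Z{\left(k,W \right)} = -5 + k - \frac{1}{W}$ ($Z{\left(k,W \right)} = -8 - \left(-3 + \frac{1}{W} - k\right) = -8 + \left(3 + k - \frac{1}{W}\right) = -5 + k - \frac{1}{W}$)
$\frac{h{\left(-46 \right)} + Z{\left(-112,63 \right)}}{-44390 + 32970} = \frac{\left(- \frac{35}{8436}\right) \left(-46\right) - \frac{7372}{63}}{-44390 + 32970} = \frac{\frac{805}{4218} - \frac{7372}{63}}{-11420} = \left(\frac{805}{4218} - \frac{7372}{63}\right) \left(- \frac{1}{11420}\right) = \left(- \frac{10348127}{88578}\right) \left(- \frac{1}{11420}\right) = \frac{10348127}{1011560760}$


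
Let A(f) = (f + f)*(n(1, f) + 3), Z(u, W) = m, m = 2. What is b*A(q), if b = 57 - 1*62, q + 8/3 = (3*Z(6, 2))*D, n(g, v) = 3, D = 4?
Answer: -1280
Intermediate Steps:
Z(u, W) = 2
q = 64/3 (q = -8/3 + (3*2)*4 = -8/3 + 6*4 = -8/3 + 24 = 64/3 ≈ 21.333)
A(f) = 12*f (A(f) = (f + f)*(3 + 3) = (2*f)*6 = 12*f)
b = -5 (b = 57 - 62 = -5)
b*A(q) = -60*64/3 = -5*256 = -1280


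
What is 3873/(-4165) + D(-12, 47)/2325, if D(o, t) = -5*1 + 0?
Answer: -361022/387345 ≈ -0.93204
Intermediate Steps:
D(o, t) = -5 (D(o, t) = -5 + 0 = -5)
3873/(-4165) + D(-12, 47)/2325 = 3873/(-4165) - 5/2325 = 3873*(-1/4165) - 5*1/2325 = -3873/4165 - 1/465 = -361022/387345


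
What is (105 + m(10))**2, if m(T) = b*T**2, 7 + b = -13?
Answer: 3591025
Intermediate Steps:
b = -20 (b = -7 - 13 = -20)
m(T) = -20*T**2
(105 + m(10))**2 = (105 - 20*10**2)**2 = (105 - 20*100)**2 = (105 - 2000)**2 = (-1895)**2 = 3591025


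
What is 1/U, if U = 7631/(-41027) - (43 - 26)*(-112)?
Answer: 41027/78107777 ≈ 0.00052526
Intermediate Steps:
U = 78107777/41027 (U = 7631*(-1/41027) - 17*(-112) = -7631/41027 - 1*(-1904) = -7631/41027 + 1904 = 78107777/41027 ≈ 1903.8)
1/U = 1/(78107777/41027) = 41027/78107777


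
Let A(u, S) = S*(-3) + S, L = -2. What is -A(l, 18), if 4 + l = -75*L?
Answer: 36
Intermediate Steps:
l = 146 (l = -4 - 75*(-2) = -4 + 150 = 146)
A(u, S) = -2*S (A(u, S) = -3*S + S = -2*S)
-A(l, 18) = -(-2)*18 = -1*(-36) = 36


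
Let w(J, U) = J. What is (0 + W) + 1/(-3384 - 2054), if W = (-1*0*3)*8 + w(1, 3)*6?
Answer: 32627/5438 ≈ 5.9998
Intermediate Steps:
W = 6 (W = (-1*0*3)*8 + 1*6 = (0*3)*8 + 6 = 0*8 + 6 = 0 + 6 = 6)
(0 + W) + 1/(-3384 - 2054) = (0 + 6) + 1/(-3384 - 2054) = 6 + 1/(-5438) = 6 - 1/5438 = 32627/5438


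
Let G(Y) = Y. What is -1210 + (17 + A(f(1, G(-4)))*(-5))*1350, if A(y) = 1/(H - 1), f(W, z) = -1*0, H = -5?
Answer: 22865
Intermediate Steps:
f(W, z) = 0
A(y) = -⅙ (A(y) = 1/(-5 - 1) = 1/(-6) = -⅙)
-1210 + (17 + A(f(1, G(-4)))*(-5))*1350 = -1210 + (17 - ⅙*(-5))*1350 = -1210 + (17 + ⅚)*1350 = -1210 + (107/6)*1350 = -1210 + 24075 = 22865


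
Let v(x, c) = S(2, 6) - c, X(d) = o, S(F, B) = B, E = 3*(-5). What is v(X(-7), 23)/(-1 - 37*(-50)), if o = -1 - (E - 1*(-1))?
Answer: -17/1849 ≈ -0.0091942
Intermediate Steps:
E = -15
o = 13 (o = -1 - (-15 - 1*(-1)) = -1 - (-15 + 1) = -1 - 1*(-14) = -1 + 14 = 13)
X(d) = 13
v(x, c) = 6 - c
v(X(-7), 23)/(-1 - 37*(-50)) = (6 - 1*23)/(-1 - 37*(-50)) = (6 - 23)/(-1 + 1850) = -17/1849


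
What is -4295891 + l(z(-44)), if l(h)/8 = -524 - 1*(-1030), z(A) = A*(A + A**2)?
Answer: -4291843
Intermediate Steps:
l(h) = 4048 (l(h) = 8*(-524 - 1*(-1030)) = 8*(-524 + 1030) = 8*506 = 4048)
-4295891 + l(z(-44)) = -4295891 + 4048 = -4291843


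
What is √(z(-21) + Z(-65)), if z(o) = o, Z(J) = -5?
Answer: I*√26 ≈ 5.099*I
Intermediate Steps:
√(z(-21) + Z(-65)) = √(-21 - 5) = √(-26) = I*√26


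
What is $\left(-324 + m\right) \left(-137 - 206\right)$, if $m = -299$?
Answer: $213689$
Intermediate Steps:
$\left(-324 + m\right) \left(-137 - 206\right) = \left(-324 - 299\right) \left(-137 - 206\right) = \left(-623\right) \left(-343\right) = 213689$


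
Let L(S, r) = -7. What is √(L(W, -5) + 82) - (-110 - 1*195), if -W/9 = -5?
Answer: 305 + 5*√3 ≈ 313.66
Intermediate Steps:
W = 45 (W = -9*(-5) = 45)
√(L(W, -5) + 82) - (-110 - 1*195) = √(-7 + 82) - (-110 - 1*195) = √75 - (-110 - 195) = 5*√3 - 1*(-305) = 5*√3 + 305 = 305 + 5*√3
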